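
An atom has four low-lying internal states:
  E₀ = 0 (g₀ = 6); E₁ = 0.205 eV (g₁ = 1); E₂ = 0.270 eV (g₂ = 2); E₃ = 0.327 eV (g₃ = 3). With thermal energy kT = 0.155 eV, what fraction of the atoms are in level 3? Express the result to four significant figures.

Eᵢ/kT = 0, 1.32258, 1.74194, 2.10968.
Z = Σ gᵢe^(−Eᵢ/kT) = 6·e^(−0) + 1·e^(−1.32258) + 2·e^(−1.74194) + 3·e^(−2.10968) = 6.00000 + 0.266447 + 0.350360 + 0.363830 = 6.98064.
P₃ = g₃ e^(−E₃/kT) / Z = 0.363830/6.98064 = 0.05212.

0.05212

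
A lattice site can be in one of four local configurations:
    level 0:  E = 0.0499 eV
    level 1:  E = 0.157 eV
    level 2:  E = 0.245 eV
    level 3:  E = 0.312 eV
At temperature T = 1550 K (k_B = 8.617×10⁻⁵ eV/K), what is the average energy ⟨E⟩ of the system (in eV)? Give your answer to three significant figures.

k_BT = 8.617×10⁻⁵ × 1550 K = 0.13356 eV.
Eᵢ/kT = 0.37361, 1.1755, 1.8344, 2.3360.
Z = Σ e^(−Eᵢ/kT) = e^(−0.37361) + e^(−1.1755) + e^(−1.8344) + e^(−2.3360) = 0.68825 + 0.30866 + 0.15971 + 0.096714 = 1.2533.
⟨E⟩ = Σ Eᵢ e^(−Eᵢ/kT) / Z = (0.0499·0.68825 + 0.157·0.30866 + 0.245·0.15971 + 0.312·0.096714) / 1.2533 = 0.121 eV.

0.121 eV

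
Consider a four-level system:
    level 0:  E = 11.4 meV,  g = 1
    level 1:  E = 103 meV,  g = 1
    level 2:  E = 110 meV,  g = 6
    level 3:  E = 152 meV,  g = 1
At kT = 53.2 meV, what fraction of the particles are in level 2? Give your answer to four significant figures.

Eᵢ/kT = 0.214286, 1.93609, 2.06767, 2.85714.
Z = Σ gᵢe^(−Eᵢ/kT) = 1·e^(−0.214286) + 1·e^(−1.93609) + 6·e^(−2.06767) + 1·e^(−2.85714) = 0.807118 + 0.144267 + 0.758881 + 0.0574328 = 1.76770.
P₂ = g₂ e^(−E₂/kT) / Z = 0.758881/1.76770 = 0.4293.

0.4293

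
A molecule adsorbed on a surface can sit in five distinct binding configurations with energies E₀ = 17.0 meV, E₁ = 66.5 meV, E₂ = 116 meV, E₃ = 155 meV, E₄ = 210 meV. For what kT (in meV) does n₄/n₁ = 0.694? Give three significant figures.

393 meV

n₄/n₁ = exp[−(E₄−E₁)/kT] = 0.694.
⇒ (E₄−E₁)/kT = ln(1/0.694) = ln(1.4409) = 0.36527.
kT = 143.5 meV / 0.36527 = 393 meV.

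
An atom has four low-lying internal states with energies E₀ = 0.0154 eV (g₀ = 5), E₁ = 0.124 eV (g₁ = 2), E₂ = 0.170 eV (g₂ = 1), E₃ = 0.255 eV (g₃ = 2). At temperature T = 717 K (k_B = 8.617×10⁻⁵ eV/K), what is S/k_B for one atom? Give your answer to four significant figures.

k_BT = 8.617×10⁻⁵ × 717 K = 0.0617839 eV.
Eᵢ/kT = 0.249256, 2.00700, 2.75153, 4.12729.
Z = Σ gᵢe^(−Eᵢ/kT) = 5·e^(−0.249256) + 2·e^(−2.00700) + 1·e^(−2.75153) + 2·e^(−4.12729) = 3.89690 + 0.268782 + 0.0638301 + 0.0322530 = 4.26177.
⟨E⟩ = Σ EᵢPᵢ = 0.0263780 eV.
S/k_B = ln Z + ⟨E⟩/kT = ln(4.26177) + 0.0263780/0.0617839 = 1.44968 + 0.426940 = 1.877.

1.877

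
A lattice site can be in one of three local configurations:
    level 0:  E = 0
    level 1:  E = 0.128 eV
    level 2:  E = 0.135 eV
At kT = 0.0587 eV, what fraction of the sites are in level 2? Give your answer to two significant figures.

Eᵢ/kT = 0, 2.181, 2.300.
Z = Σ e^(−Eᵢ/kT) = e^(−0) + e^(−2.181) + e^(−2.300) = 1.000 + 0.1129 + 0.1003 = 1.213.
P₂ = e^(−E₂/kT) / Z = 0.1003/1.213 = 0.083.

0.083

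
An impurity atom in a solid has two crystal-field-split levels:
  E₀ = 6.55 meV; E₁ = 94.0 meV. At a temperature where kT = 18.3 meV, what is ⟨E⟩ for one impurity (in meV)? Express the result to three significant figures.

Eᵢ/kT = 0.35792, 5.1366.
Z = Σ e^(−Eᵢ/kT) = e^(−0.35792) + e^(−5.1366) = 0.69913 + 0.0058776 = 0.70501.
⟨E⟩ = Σ Eᵢ e^(−Eᵢ/kT) / Z = (6.55·0.69913 + 94.0·0.0058776) / 0.70501 = 7.28 meV.

7.28 meV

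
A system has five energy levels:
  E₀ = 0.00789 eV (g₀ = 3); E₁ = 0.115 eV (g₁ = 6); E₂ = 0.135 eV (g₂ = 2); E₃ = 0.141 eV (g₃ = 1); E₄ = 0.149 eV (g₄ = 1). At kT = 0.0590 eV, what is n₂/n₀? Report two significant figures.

n₂/n₀ = (g₂/g₀) exp[−(E₂−E₀)/kT] = (2/3) × exp(−(0.12711 eV)/(0.0590 eV)) = (2/3) × exp(-2.154) = 0.077.

0.077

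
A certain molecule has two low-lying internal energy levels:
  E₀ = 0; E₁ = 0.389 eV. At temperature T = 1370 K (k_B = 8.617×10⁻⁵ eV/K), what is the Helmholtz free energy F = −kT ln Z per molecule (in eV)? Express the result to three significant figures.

-0.00430 eV

k_BT = 8.617×10⁻⁵ × 1370 K = 0.11805 eV.
Eᵢ/kT = 0, 3.2952.
Z = Σ e^(−Eᵢ/kT) = e^(−0) + e^(−3.2952) = 1.0000 + 0.037061 = 1.0371.
F = −kT ln Z = −0.11805 × ln(1.0371) = −0.11805 × 0.036428 = -0.00430 eV.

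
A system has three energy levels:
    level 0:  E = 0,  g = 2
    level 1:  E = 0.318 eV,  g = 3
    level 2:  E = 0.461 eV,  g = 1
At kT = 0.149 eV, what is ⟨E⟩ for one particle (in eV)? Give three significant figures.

0.0557 eV

Eᵢ/kT = 0, 2.1342, 3.0940.
Z = Σ gᵢe^(−Eᵢ/kT) = 2·e^(−0) + 3·e^(−2.1342) + 1·e^(−3.0940) = 2.0000 + 0.35502 + 0.045320 = 2.4003.
⟨E⟩ = Σ Eᵢ gᵢe^(−Eᵢ/kT) / Z = (0·2.0000 + 0.318·0.35502 + 0.461·0.045320) / 2.4003 = 0.0557 eV.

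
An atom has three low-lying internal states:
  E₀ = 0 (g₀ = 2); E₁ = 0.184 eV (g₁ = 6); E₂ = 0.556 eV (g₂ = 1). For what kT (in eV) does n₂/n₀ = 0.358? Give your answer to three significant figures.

1.66 eV

n₂/n₀ = (g₂/g₀) exp[−(E₂−E₀)/kT] = 0.358.
⇒ (E₂−E₀)/kT = ln((1/2)/0.358) = ln(1.3966) = 0.33404.
kT = 0.556 eV / 0.33404 = 1.66 eV.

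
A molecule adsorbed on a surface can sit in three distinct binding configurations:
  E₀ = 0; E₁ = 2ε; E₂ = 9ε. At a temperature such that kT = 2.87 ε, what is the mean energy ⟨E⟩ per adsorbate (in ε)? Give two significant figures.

Eᵢ/kT = 0, 0.6969, 3.136.
Z = Σ e^(−Eᵢ/kT) = e^(−0) + e^(−0.6969) + e^(−3.136) = 1.000 + 0.4981 + 0.04346 = 1.542.
⟨E⟩ = Σ Eᵢ e^(−Eᵢ/kT) / Z = (0·1.000 + 2·0.4981 + 9·0.04346) / 1.542 = 0.90 ε.

0.90 ε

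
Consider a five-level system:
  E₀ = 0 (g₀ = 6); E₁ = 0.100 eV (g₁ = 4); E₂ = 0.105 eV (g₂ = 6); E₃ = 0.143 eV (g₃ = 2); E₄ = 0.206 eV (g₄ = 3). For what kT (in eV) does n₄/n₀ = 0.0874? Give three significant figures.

0.118 eV

n₄/n₀ = (g₄/g₀) exp[−(E₄−E₀)/kT] = 0.0874.
⇒ (E₄−E₀)/kT = ln((3/6)/0.0874) = ln(5.7208) = 1.7441.
kT = 0.206 eV / 1.7441 = 0.118 eV.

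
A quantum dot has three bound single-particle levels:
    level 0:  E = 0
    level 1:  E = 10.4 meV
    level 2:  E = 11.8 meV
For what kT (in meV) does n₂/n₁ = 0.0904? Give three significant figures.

0.582 meV

n₂/n₁ = exp[−(E₂−E₁)/kT] = 0.0904.
⇒ (E₂−E₁)/kT = ln(1/0.0904) = ln(11.062) = 2.4035.
kT = 1.4 meV / 2.4035 = 0.582 meV.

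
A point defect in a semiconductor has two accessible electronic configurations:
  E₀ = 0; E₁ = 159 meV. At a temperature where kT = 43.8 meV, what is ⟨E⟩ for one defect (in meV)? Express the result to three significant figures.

Eᵢ/kT = 0, 3.6301.
Z = Σ e^(−Eᵢ/kT) = e^(−0) + e^(−3.6301) = 1.0000 + 0.026514 = 1.0265.
⟨E⟩ = Σ Eᵢ e^(−Eᵢ/kT) / Z = (0·1.0000 + 159·0.026514) / 1.0265 = 4.11 meV.

4.11 meV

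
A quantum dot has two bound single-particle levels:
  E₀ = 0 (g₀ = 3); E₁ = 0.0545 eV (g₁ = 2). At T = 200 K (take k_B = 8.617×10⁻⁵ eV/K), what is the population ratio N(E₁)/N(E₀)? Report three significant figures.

k_BT = 8.617×10⁻⁵ × 200 K = 0.017234 eV.
n₁/n₀ = (g₁/g₀) exp[−(E₁−E₀)/kT] = (2/3) × exp(−(0.0545 eV)/(0.017234 eV)) = (2/3) × exp(-3.1624) = 0.0282.

0.0282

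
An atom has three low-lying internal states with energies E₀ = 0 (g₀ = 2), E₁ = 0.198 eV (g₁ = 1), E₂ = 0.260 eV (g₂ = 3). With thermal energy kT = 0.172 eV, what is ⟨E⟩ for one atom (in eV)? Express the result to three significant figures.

0.0788 eV

Eᵢ/kT = 0, 1.1512, 1.5116.
Z = Σ gᵢe^(−Eᵢ/kT) = 2·e^(−0) + 1·e^(−1.1512) + 3·e^(−1.5116) = 2.0000 + 0.31626 + 0.66167 = 2.9779.
⟨E⟩ = Σ Eᵢ gᵢe^(−Eᵢ/kT) / Z = (0·2.0000 + 0.198·0.31626 + 0.260·0.66167) / 2.9779 = 0.0788 eV.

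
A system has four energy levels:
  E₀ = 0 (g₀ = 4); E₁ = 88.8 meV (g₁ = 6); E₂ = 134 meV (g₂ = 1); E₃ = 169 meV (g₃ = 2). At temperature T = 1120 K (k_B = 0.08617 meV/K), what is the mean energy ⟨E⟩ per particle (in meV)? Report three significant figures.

k_BT = 0.08617 × 1120 K = 96.510 meV.
Eᵢ/kT = 0, 0.92011, 1.3885, 1.7511.
Z = Σ gᵢe^(−Eᵢ/kT) = 4·e^(−0) + 6·e^(−0.92011) + 1·e^(−1.3885) + 2·e^(−1.7511) = 4.0000 + 2.3909 + 0.24945 + 0.34717 = 6.9875.
⟨E⟩ = Σ Eᵢ gᵢe^(−Eᵢ/kT) / Z = (0·4.0000 + 88.8·2.3909 + 134·0.24945 + 169·0.34717) / 6.9875 = 43.6 meV.

43.6 meV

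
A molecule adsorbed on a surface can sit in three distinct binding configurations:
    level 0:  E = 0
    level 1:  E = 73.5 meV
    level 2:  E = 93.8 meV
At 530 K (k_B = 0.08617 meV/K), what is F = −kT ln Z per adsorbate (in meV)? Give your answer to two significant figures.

k_BT = 0.08617 × 530 K = 45.67 meV.
Eᵢ/kT = 0, 1.609, 2.054.
Z = Σ e^(−Eᵢ/kT) = e^(−0) + e^(−1.609) + e^(−2.054) = 1.000 + 0.2001 + 0.1282 = 1.328.
F = −kT ln Z = −45.67 × ln(1.328) = −45.67 × 0.2837 = -13 meV.

-13 meV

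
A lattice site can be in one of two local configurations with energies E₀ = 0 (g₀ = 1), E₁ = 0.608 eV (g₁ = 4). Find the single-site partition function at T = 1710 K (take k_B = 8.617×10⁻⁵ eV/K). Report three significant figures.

Z = 1.06

k_BT = 8.617×10⁻⁵ × 1710 K = 0.14735 eV.
Eᵢ/kT = 0, 4.1262.
Z = Σ gᵢe^(−Eᵢ/kT) = 1·e^(−0) + 4·e^(−4.1262) = 1.0000 + 0.064576 = 1.0646.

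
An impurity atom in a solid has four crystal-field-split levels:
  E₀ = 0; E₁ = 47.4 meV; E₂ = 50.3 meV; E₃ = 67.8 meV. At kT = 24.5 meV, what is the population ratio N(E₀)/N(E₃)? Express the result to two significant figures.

n₀/n₃ = exp[−(E₀−E₃)/kT] = exp(−(-67.8 meV)/(24.5 meV)) = exp(2.767) = 16.

16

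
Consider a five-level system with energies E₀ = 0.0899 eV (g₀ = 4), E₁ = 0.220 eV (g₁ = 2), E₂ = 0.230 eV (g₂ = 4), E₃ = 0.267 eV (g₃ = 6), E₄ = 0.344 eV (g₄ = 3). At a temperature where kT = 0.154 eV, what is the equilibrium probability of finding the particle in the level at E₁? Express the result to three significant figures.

0.0961

Eᵢ/kT = 0.58377, 1.4286, 1.4935, 1.7338, 2.2338.
Z = Σ gᵢe^(−Eᵢ/kT) = 4·e^(−0.58377) + 2·e^(−1.4286) + 4·e^(−1.4935) + 6·e^(−1.7338) + 3·e^(−2.2338) = 2.2312 + 0.47929 + 0.89834 + 1.0597 + 0.32136 = 4.9899.
P₁ = g₁ e^(−E₁/kT) / Z = 0.47929/4.9899 = 0.0961.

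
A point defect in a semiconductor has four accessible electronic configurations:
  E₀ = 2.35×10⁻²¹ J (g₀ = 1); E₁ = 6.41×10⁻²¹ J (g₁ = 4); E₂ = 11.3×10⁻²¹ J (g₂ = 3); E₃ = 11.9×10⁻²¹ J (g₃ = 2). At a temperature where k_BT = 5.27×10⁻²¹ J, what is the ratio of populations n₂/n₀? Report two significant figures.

n₂/n₀ = (g₂/g₀) exp[−(E₂−E₀)/kT] = (3/1) × exp(−(8.95 ×10⁻²¹ J)/(5.27 ×10⁻²¹ J)) = (3/1) × exp(-1.698) = 0.55.

0.55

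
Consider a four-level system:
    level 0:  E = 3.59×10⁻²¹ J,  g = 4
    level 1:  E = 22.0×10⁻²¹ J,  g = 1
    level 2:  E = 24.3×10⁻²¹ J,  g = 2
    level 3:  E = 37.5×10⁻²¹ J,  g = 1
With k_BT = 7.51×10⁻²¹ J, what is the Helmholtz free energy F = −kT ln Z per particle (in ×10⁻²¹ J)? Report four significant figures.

Eᵢ/kT = 0.478029, 2.92943, 3.23569, 4.99334.
Z = Σ gᵢe^(−Eᵢ/kT) = 4·e^(−0.478029) + 1·e^(−2.92943) + 2·e^(−3.23569) + 1·e^(−4.99334) = 2.48002 + 0.0534275 + 0.0786661 + 0.00678297 = 2.61890.
F = −kT ln Z = −7.51 × ln(2.61890) = −7.51 × 0.962754 = -7.230 ×10⁻²¹ J.

-7.230 ×10⁻²¹ J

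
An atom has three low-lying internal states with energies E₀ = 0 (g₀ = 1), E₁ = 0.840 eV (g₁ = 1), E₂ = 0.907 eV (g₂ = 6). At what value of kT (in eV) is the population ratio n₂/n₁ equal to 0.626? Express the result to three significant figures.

n₂/n₁ = (g₂/g₁) exp[−(E₂−E₁)/kT] = 0.626.
⇒ (E₂−E₁)/kT = ln((6/1)/0.626) = ln(9.5847) = 2.2602.
kT = 0.067 eV / 2.2602 = 0.0296 eV.

0.0296 eV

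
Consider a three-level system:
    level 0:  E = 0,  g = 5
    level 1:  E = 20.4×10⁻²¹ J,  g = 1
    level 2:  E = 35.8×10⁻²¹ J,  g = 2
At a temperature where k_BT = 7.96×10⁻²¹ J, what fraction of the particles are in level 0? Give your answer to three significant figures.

0.981

Eᵢ/kT = 0, 2.5628, 4.4975.
Z = Σ gᵢe^(−Eᵢ/kT) = 5·e^(−0) + 1·e^(−2.5628) + 2·e^(−4.4975) = 5.0000 + 0.077089 + 0.022274 = 5.0994.
P₀ = g₀ e^(−E₀/kT) / Z = 5.0000/5.0994 = 0.981.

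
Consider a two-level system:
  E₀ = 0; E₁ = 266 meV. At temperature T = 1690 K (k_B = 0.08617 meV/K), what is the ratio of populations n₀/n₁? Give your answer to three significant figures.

6.21

k_BT = 0.08617 × 1690 K = 145.63 meV.
n₀/n₁ = exp[−(E₀−E₁)/kT] = exp(−(-266 meV)/(145.63 meV)) = exp(1.8265) = 6.21.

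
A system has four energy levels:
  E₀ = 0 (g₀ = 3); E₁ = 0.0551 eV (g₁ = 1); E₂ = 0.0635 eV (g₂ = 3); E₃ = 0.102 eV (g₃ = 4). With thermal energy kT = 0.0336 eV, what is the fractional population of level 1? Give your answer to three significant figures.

0.0505

Eᵢ/kT = 0, 1.6399, 1.8899, 3.0357.
Z = Σ gᵢe^(−Eᵢ/kT) = 3·e^(−0) + 1·e^(−1.6399) + 3·e^(−1.8899) + 4·e^(−3.0357) = 3.0000 + 0.19400 + 0.45326 + 0.19216 = 3.8394.
P₁ = g₁ e^(−E₁/kT) / Z = 0.19400/3.8394 = 0.0505.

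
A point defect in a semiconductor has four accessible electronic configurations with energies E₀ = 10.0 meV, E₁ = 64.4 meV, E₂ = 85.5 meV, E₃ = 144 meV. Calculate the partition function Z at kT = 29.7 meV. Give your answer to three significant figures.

Eᵢ/kT = 0.33670, 2.1684, 2.8788, 4.8485.
Z = Σ e^(−Eᵢ/kT) = e^(−0.33670) + e^(−2.1684) + e^(−2.8788) + e^(−4.8485) = 0.71412 + 0.11436 + 0.056202 + 0.0078401 = 0.89252.

Z = 0.893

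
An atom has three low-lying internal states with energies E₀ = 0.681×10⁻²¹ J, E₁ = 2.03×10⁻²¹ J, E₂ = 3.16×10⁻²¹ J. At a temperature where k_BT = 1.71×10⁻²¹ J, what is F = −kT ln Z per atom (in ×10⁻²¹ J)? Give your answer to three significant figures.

-0.215 ×10⁻²¹ J

Eᵢ/kT = 0.39825, 1.1871, 1.8480.
Z = Σ e^(−Eᵢ/kT) = e^(−0.39825) + e^(−1.1871) + e^(−1.8480) = 0.67149 + 0.30510 + 0.15755 = 1.1341.
F = −kT ln Z = −1.71 × ln(1.1341) = −1.71 × 0.12584 = -0.215 ×10⁻²¹ J.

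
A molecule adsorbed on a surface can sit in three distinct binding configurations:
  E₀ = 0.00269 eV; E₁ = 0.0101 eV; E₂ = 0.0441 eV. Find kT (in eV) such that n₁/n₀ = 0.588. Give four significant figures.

n₁/n₀ = exp[−(E₁−E₀)/kT] = 0.588.
⇒ (E₁−E₀)/kT = ln(1/0.588) = ln(1.70068) = 0.531028.
kT = 0.00741 eV / 0.531028 = 0.01395 eV.

0.01395 eV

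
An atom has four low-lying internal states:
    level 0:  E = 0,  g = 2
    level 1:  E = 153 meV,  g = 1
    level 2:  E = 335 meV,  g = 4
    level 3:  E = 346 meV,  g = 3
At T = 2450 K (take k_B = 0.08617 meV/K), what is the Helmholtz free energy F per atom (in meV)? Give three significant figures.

-287 meV

k_BT = 0.08617 × 2450 K = 211.12 meV.
Eᵢ/kT = 0, 0.72471, 1.5868, 1.6389.
Z = Σ gᵢe^(−Eᵢ/kT) = 2·e^(−0) + 1·e^(−0.72471) + 4·e^(−1.5868) + 3·e^(−1.6389) = 2.0000 + 0.48447 + 0.81832 + 0.58258 = 3.8854.
F = −kT ln Z = −211.12 × ln(3.8854) = −211.12 × 1.3572 = -287 meV.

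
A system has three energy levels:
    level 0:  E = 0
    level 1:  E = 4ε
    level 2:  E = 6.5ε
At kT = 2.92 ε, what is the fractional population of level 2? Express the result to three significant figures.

0.0793

Eᵢ/kT = 0, 1.3699, 2.2260.
Z = Σ e^(−Eᵢ/kT) = e^(−0) + e^(−1.3699) + e^(−2.2260) = 1.0000 + 0.25413 + 0.10796 = 1.3621.
P₂ = e^(−E₂/kT) / Z = 0.10796/1.3621 = 0.0793.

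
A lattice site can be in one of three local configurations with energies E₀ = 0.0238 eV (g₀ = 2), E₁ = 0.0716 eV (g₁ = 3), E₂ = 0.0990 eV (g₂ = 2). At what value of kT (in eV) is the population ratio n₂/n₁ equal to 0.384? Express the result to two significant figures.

0.050 eV

n₂/n₁ = (g₂/g₁) exp[−(E₂−E₁)/kT] = 0.384.
⇒ (E₂−E₁)/kT = ln((2/3)/0.384) = ln(1.736) = 0.5516.
kT = 0.0274 eV / 0.5516 = 0.050 eV.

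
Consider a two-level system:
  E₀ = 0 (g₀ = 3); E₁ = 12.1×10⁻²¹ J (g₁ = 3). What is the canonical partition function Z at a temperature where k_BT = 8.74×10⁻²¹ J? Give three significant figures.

Z = 3.75

Eᵢ/kT = 0, 1.3844.
Z = Σ gᵢe^(−Eᵢ/kT) = 3·e^(−0) + 3·e^(−1.3844) = 3.0000 + 0.75142 = 3.7514.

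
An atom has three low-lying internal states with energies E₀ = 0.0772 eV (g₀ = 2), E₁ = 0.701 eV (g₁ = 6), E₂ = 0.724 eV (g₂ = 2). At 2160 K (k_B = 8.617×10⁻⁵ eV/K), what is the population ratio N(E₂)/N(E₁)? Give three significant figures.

k_BT = 8.617×10⁻⁵ × 2160 K = 0.18613 eV.
n₂/n₁ = (g₂/g₁) exp[−(E₂−E₁)/kT] = (2/6) × exp(−(0.023 eV)/(0.18613 eV)) = (2/6) × exp(-0.12357) = 0.295.

0.295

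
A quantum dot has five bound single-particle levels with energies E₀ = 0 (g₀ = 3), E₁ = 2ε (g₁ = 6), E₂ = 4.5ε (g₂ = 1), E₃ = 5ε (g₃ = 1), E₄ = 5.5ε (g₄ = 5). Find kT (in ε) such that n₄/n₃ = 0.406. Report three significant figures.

n₄/n₃ = (g₄/g₃) exp[−(E₄−E₃)/kT] = 0.406.
⇒ (E₄−E₃)/kT = ln((5/1)/0.406) = ln(12.315) = 2.5108.
kT = 0.5ε / 2.5108 = 0.199 ε.

0.199 ε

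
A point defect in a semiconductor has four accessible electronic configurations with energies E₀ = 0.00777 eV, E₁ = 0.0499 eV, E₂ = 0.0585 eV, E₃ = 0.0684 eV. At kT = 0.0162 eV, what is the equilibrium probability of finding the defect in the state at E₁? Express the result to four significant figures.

Eᵢ/kT = 0.479630, 3.08025, 3.61111, 4.22222.
Z = Σ e^(−Eᵢ/kT) = e^(−0.479630) + e^(−3.08025) + e^(−3.61111) + e^(−4.22222) = 0.619012 + 0.0459478 + 0.0270218 + 0.0146660 = 0.706648.
P₁ = e^(−E₁/kT) / Z = 0.0459478/0.706648 = 0.06502.

0.06502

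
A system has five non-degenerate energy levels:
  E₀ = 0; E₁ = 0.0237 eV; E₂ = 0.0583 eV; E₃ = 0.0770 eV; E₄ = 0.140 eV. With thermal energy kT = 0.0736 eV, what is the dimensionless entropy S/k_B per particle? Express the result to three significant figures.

1.45

Eᵢ/kT = 0, 0.32201, 0.79212, 1.0462, 1.9022.
Z = Σ e^(−Eᵢ/kT) = e^(−0) + e^(−0.32201) + e^(−0.79212) + e^(−1.0462) + e^(−1.9022) = 1.0000 + 0.72469 + 0.45288 + 0.35127 + 0.14924 = 2.6781.
⟨E⟩ = Σ EᵢPᵢ = 0.034173 eV.
S/k_B = ln Z + ⟨E⟩/kT = ln(2.6781) + 0.034173/0.0736 = 0.98511 + 0.46431 = 1.45.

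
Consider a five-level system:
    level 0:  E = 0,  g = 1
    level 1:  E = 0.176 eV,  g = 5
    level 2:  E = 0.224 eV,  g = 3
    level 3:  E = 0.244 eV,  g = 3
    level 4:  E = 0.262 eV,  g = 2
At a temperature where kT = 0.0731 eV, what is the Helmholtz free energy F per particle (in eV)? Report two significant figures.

Eᵢ/kT = 0, 2.408, 3.064, 3.338, 3.584.
Z = Σ gᵢe^(−Eᵢ/kT) = 1·e^(−0) + 5·e^(−2.408) + 3·e^(−3.064) + 3·e^(−3.338) + 2·e^(−3.584) = 1.000 + 0.4500 + 0.1401 + 0.1065 + 0.05553 = 1.752.
F = −kT ln Z = −0.0731 × ln(1.752) = −0.0731 × 0.5608 = -0.041 eV.

-0.041 eV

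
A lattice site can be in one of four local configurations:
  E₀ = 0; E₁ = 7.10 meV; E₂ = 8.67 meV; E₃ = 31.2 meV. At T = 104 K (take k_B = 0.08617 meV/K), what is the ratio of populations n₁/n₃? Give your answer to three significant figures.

k_BT = 0.08617 × 104 K = 8.9617 meV.
n₁/n₃ = exp[−(E₁−E₃)/kT] = exp(−(-24.10 meV)/(8.9617 meV)) = exp(2.6892) = 14.7.

14.7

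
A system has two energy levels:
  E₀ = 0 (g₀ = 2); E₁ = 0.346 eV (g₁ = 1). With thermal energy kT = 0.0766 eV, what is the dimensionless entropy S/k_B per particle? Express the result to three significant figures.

Eᵢ/kT = 0, 4.5170.
Z = Σ gᵢe^(−Eᵢ/kT) = 2·e^(−0) + 1·e^(−4.5170) = 2.0000 + 0.010922 = 2.0109.
⟨E⟩ = Σ EᵢPᵢ = 0.0018793 eV.
S/k_B = ln Z + ⟨E⟩/kT = ln(2.0109) + 0.0018793/0.0766 = 0.69858 + 0.024534 = 0.723.

0.723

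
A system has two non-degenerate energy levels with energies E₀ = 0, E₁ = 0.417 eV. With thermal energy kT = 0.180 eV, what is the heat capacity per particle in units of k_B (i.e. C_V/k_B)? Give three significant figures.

0.438

Eᵢ/kT = 0, 2.3167.
Z = Σ e^(−Eᵢ/kT) = e^(−0) + e^(−2.3167) = 1.0000 + 0.098598 = 1.0986.
⟨E⟩ = 0.037425 eV, ⟨E²⟩ = 0.015606 eV².
C_V/k_B = (⟨E²⟩ − ⟨E⟩²)/(kT)² = (0.015606 − 0.0014006)/0.032400 = 0.438.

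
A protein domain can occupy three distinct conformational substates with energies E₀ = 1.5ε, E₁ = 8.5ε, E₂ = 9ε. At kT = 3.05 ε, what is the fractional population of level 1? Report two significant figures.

0.085

Eᵢ/kT = 0.4918, 2.787, 2.951.
Z = Σ e^(−Eᵢ/kT) = e^(−0.4918) + e^(−2.787) + e^(−2.951) = 0.6115 + 0.06161 + 0.05229 = 0.7254.
P₁ = e^(−E₁/kT) / Z = 0.06161/0.7254 = 0.085.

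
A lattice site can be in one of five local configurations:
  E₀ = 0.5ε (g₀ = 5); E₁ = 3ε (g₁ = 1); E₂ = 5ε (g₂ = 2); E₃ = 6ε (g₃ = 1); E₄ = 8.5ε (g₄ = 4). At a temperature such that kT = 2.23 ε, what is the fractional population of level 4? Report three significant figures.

Eᵢ/kT = 0.22422, 1.3453, 2.2422, 2.6906, 3.8117.
Z = Σ gᵢe^(−Eᵢ/kT) = 5·e^(−0.22422) + 1·e^(−1.3453) + 2·e^(−2.2422) + 1·e^(−2.6906) + 4·e^(−3.8117) = 3.9957 + 0.26046 + 0.21245 + 0.067840 + 0.088442 = 4.6249.
P₄ = g₄ e^(−E₄/kT) / Z = 0.088442/4.6249 = 0.0191.

0.0191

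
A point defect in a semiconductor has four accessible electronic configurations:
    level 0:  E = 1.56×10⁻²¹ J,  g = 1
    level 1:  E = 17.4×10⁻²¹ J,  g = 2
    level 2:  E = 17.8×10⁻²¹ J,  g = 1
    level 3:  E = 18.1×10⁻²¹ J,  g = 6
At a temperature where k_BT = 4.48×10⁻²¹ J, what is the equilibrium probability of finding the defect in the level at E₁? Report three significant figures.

Eᵢ/kT = 0.34821, 3.8839, 3.9732, 4.0402.
Z = Σ gᵢe^(−Eᵢ/kT) = 1·e^(−0.34821) + 2·e^(−3.8839) + 1·e^(−3.9732) + 6·e^(−4.0402) = 0.70595 + 0.041141 + 0.018813 + 0.10556 = 0.87146.
P₁ = g₁ e^(−E₁/kT) / Z = 0.041141/0.87146 = 0.0472.

0.0472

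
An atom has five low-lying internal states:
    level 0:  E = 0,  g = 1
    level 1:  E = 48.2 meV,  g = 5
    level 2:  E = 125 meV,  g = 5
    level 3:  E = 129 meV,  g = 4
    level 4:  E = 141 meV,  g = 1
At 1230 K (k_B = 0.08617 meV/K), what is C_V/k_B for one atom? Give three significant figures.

0.203

k_BT = 0.08617 × 1230 K = 105.99 meV.
Eᵢ/kT = 0, 0.45476, 1.1794, 1.2171, 1.3303.
Z = Σ gᵢe^(−Eᵢ/kT) = 1·e^(−0) + 5·e^(−0.45476) + 5·e^(−1.1794) + 4·e^(−1.2171) + 1·e^(−1.3303) = 1.0000 + 3.1730 + 1.5373 + 1.1844 + 0.26440 = 7.1591.
⟨E⟩ = 74.754 meV, ⟨E²⟩ = 7872.2 meV².
C_V/k_B = (⟨E²⟩ − ⟨E⟩²)/(kT)² = (7872.2 − 5588.2)/11234 = 0.203.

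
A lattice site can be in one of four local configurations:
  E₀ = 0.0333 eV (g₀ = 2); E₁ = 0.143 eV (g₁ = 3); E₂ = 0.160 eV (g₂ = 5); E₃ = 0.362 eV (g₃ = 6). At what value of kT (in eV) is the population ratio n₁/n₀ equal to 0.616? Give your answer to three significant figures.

0.123 eV

n₁/n₀ = (g₁/g₀) exp[−(E₁−E₀)/kT] = 0.616.
⇒ (E₁−E₀)/kT = ln((3/2)/0.616) = ln(2.4351) = 0.88999.
kT = 0.1097 eV / 0.88999 = 0.123 eV.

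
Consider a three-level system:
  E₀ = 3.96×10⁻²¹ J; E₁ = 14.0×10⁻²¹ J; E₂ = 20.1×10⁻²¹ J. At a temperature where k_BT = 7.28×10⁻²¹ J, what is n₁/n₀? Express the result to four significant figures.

n₁/n₀ = exp[−(E₁−E₀)/kT] = exp(−(10.04 ×10⁻²¹ J)/(7.28 ×10⁻²¹ J)) = exp(-1.37912) = 0.2518.

0.2518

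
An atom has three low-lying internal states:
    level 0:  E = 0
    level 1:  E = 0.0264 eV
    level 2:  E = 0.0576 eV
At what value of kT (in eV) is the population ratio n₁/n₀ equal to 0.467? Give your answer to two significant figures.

n₁/n₀ = exp[−(E₁−E₀)/kT] = 0.467.
⇒ (E₁−E₀)/kT = ln(1/0.467) = ln(2.141) = 0.7613.
kT = 0.0264 eV / 0.7613 = 0.035 eV.

0.035 eV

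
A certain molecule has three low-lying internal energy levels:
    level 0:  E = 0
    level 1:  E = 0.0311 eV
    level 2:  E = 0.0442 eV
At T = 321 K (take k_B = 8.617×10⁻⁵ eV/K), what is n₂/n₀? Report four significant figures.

0.2023

k_BT = 8.617×10⁻⁵ × 321 K = 0.0276606 eV.
n₂/n₀ = exp[−(E₂−E₀)/kT] = exp(−(0.0442 eV)/(0.0276606 eV)) = exp(-1.59794) = 0.2023.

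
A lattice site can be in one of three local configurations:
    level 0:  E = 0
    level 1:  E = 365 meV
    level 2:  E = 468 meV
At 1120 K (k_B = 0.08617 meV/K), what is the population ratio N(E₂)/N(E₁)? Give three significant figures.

k_BT = 0.08617 × 1120 K = 96.510 meV.
n₂/n₁ = exp[−(E₂−E₁)/kT] = exp(−(103 meV)/(96.510 meV)) = exp(-1.0672) = 0.344.

0.344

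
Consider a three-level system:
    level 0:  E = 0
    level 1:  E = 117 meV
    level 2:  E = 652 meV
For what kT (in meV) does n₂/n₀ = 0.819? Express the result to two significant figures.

3300 meV

n₂/n₀ = exp[−(E₂−E₀)/kT] = 0.819.
⇒ (E₂−E₀)/kT = ln(1/0.819) = ln(1.221) = 0.1997.
kT = 652 meV / 0.1997 = 3300 meV.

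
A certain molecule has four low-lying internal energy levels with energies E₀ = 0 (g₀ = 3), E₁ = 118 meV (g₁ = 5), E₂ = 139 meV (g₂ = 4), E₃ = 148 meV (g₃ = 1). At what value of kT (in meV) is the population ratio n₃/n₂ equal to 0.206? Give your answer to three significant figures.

46.5 meV

n₃/n₂ = (g₃/g₂) exp[−(E₃−E₂)/kT] = 0.206.
⇒ (E₃−E₂)/kT = ln((1/4)/0.206) = ln(1.2136) = 0.19359.
kT = 9 meV / 0.19359 = 46.5 meV.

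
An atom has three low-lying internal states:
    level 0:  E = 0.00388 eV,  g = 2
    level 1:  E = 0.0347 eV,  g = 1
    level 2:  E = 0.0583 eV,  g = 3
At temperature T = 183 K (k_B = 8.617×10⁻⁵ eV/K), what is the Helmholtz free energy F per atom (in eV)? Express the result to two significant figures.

k_BT = 8.617×10⁻⁵ × 183 K = 0.01577 eV.
Eᵢ/kT = 0.2460, 2.200, 3.697.
Z = Σ gᵢe^(−Eᵢ/kT) = 2·e^(−0.2460) + 1·e^(−2.200) + 3·e^(−3.697) = 1.564 + 0.1108 + 0.07439 = 1.749.
F = −kT ln Z = −0.01577 × ln(1.749) = −0.01577 × 0.5590 = -0.0088 eV.

-0.0088 eV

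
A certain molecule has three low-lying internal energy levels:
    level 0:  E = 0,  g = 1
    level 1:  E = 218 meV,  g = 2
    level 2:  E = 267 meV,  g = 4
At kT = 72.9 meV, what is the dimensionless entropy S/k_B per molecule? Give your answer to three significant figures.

Eᵢ/kT = 0, 2.9904, 3.6626.
Z = Σ gᵢe^(−Eᵢ/kT) = 1·e^(−0) + 2·e^(−2.9904) + 4·e^(−3.6626) = 1.0000 + 0.10053 + 0.10266 = 1.2032.
⟨E⟩ = Σ EᵢPᵢ = 40.995 meV.
S/k_B = ln Z + ⟨E⟩/kT = ln(1.2032) + 40.995/72.9 = 0.18498 + 0.56235 = 0.747.

0.747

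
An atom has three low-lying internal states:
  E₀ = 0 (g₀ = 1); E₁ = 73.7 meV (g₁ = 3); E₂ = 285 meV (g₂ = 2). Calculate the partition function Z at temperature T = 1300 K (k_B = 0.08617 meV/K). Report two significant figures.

Z = 2.7

k_BT = 0.08617 × 1300 K = 112.0 meV.
Eᵢ/kT = 0, 0.6580, 2.545.
Z = Σ gᵢe^(−Eᵢ/kT) = 1·e^(−0) + 3·e^(−0.6580) + 2·e^(−2.545) = 1.000 + 1.554 + 0.1569 = 2.711.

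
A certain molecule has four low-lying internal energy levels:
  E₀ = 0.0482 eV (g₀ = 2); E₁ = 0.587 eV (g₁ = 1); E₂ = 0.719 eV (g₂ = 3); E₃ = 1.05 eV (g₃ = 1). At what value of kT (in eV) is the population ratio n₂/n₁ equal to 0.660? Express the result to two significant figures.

0.087 eV

n₂/n₁ = (g₂/g₁) exp[−(E₂−E₁)/kT] = 0.660.
⇒ (E₂−E₁)/kT = ln((3/1)/0.660) = ln(4.545) = 1.514.
kT = 0.132 eV / 1.514 = 0.087 eV.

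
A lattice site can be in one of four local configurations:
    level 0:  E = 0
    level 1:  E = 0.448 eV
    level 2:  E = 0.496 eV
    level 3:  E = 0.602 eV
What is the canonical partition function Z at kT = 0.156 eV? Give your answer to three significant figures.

Eᵢ/kT = 0, 2.8718, 3.1795, 3.8590.
Z = Σ e^(−Eᵢ/kT) = e^(−0) + e^(−2.8718) + e^(−3.1795) + e^(−3.8590) = 1.0000 + 0.056597 + 0.041606 + 0.021089 = 1.1193.

Z = 1.12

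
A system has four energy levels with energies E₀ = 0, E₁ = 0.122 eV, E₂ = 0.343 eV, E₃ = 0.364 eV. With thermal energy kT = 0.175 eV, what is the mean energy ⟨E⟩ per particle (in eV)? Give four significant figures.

0.08762 eV

Eᵢ/kT = 0, 0.697143, 1.96000, 2.08000.
Z = Σ e^(−Eᵢ/kT) = e^(−0) + e^(−0.697143) + e^(−1.96000) + e^(−2.08000) = 1.00000 + 0.498006 + 0.140858 + 0.124930 = 1.76379.
⟨E⟩ = Σ Eᵢ e^(−Eᵢ/kT) / Z = (0·1.00000 + 0.122·0.498006 + 0.343·0.140858 + 0.364·0.124930) / 1.76379 = 0.08762 eV.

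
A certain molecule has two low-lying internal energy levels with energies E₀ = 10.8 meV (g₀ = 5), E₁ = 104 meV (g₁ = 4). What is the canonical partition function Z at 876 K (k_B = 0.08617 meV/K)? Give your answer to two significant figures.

k_BT = 0.08617 × 876 K = 75.48 meV.
Eᵢ/kT = 0.1431, 1.378.
Z = Σ gᵢe^(−Eᵢ/kT) = 5·e^(−0.1431) + 4·e^(−1.378) = 4.333 + 1.008 = 5.341.

Z = 5.3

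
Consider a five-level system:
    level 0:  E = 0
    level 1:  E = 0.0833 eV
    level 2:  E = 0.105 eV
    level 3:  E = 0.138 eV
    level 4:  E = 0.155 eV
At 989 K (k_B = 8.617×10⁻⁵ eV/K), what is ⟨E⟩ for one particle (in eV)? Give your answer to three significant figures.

k_BT = 8.617×10⁻⁵ × 989 K = 0.085222 eV.
Eᵢ/kT = 0, 0.97745, 1.2321, 1.6193, 1.8188.
Z = Σ e^(−Eᵢ/kT) = e^(−0) + e^(−0.97745) + e^(−1.2321) + e^(−1.6193) + e^(−1.8188) = 1.0000 + 0.37627 + 0.29168 + 0.19804 + 0.16222 = 2.0282.
⟨E⟩ = Σ Eᵢ e^(−Eᵢ/kT) / Z = (0·1.0000 + 0.0833·0.37627 + 0.105·0.29168 + 0.138·0.19804 + 0.155·0.16222) / 2.0282 = 0.0564 eV.

0.0564 eV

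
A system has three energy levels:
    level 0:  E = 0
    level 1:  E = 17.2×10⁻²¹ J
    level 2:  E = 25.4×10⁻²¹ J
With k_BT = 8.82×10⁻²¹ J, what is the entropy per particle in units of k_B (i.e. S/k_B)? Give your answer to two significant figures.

Eᵢ/kT = 0, 1.950, 2.880.
Z = Σ e^(−Eᵢ/kT) = e^(−0) + e^(−1.950) + e^(−2.880) = 1.000 + 0.1423 + 0.05613 = 1.198.
⟨E⟩ = Σ EᵢPᵢ = 3.233 ×10⁻²¹ J.
S/k_B = ln Z + ⟨E⟩/kT = ln(1.198) + 3.233/8.82 = 0.1807 + 0.3666 = 0.55.

0.55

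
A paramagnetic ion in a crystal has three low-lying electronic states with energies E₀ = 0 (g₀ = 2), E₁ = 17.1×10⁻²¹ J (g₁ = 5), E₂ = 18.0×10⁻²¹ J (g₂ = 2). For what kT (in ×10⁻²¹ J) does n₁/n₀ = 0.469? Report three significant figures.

n₁/n₀ = (g₁/g₀) exp[−(E₁−E₀)/kT] = 0.469.
⇒ (E₁−E₀)/kT = ln((5/2)/0.469) = ln(5.3305) = 1.6734.
kT = 17.1 ×10⁻²¹ J / 1.6734 = 10.2 ×10⁻²¹ J.

10.2 ×10⁻²¹ J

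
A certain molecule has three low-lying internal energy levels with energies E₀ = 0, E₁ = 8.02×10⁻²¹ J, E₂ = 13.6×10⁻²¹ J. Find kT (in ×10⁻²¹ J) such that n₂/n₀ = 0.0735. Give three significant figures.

5.21 ×10⁻²¹ J

n₂/n₀ = exp[−(E₂−E₀)/kT] = 0.0735.
⇒ (E₂−E₀)/kT = ln(1/0.0735) = ln(13.605) = 2.6104.
kT = 13.6 ×10⁻²¹ J / 2.6104 = 5.21 ×10⁻²¹ J.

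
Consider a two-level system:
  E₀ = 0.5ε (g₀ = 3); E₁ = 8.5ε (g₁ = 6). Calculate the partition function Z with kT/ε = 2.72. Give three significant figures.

Eᵢ/kT = 0.18382, 3.1250.
Z = Σ gᵢe^(−Eᵢ/kT) = 3·e^(−0.18382) + 6·e^(−3.1250) = 2.4963 + 0.26362 = 2.7599.

Z = 2.76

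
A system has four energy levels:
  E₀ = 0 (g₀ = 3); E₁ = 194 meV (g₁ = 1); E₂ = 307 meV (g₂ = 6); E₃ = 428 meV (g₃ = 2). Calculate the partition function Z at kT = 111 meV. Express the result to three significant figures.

Z = 3.59

Eᵢ/kT = 0, 1.7477, 2.7658, 3.8559.
Z = Σ gᵢe^(−Eᵢ/kT) = 3·e^(−0) + 1·e^(−1.7477) + 6·e^(−2.7658) + 2·e^(−3.8559) = 3.0000 + 0.17417 + 0.37755 + 0.042309 = 3.5940.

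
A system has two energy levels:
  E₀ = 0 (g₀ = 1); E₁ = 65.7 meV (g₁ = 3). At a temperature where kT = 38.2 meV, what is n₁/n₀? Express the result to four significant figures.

n₁/n₀ = (g₁/g₀) exp[−(E₁−E₀)/kT] = (3/1) × exp(−(65.7 meV)/(38.2 meV)) = (3/1) × exp(-1.71990) = 0.5373.

0.5373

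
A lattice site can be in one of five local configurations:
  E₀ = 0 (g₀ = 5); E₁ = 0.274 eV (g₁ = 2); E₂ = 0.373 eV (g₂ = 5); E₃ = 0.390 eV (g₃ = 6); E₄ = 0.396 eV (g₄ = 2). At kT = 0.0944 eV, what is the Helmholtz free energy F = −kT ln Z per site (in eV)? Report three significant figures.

Eᵢ/kT = 0, 2.9025, 3.9513, 4.1314, 4.1949.
Z = Σ gᵢe^(−Eᵢ/kT) = 5·e^(−0) + 2·e^(−2.9025) + 5·e^(−3.9513) + 6·e^(−4.1314) + 2·e^(−4.1949) = 5.0000 + 0.10977 + 0.096148 + 0.096362 + 0.030144 = 5.3324.
F = −kT ln Z = −0.0944 × ln(5.3324) = −0.0944 × 1.6738 = -0.158 eV.

-0.158 eV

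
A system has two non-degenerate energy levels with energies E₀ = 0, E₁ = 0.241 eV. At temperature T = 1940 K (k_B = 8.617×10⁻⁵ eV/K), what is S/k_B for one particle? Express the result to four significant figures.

0.4881

k_BT = 8.617×10⁻⁵ × 1940 K = 0.167170 eV.
Eᵢ/kT = 0, 1.44165.
Z = Σ e^(−Eᵢ/kT) = e^(−0) + e^(−1.44165) = 1.00000 + 0.236537 = 1.23654.
⟨E⟩ = Σ EᵢPᵢ = 0.0461007 eV.
S/k_B = ln Z + ⟨E⟩/kT = ln(1.23654) + 0.0461007/0.167170 = 0.212317 + 0.275771 = 0.4881.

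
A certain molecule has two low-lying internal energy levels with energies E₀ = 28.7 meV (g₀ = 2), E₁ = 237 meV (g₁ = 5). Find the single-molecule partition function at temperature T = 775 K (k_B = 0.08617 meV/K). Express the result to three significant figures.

Z = 1.45

k_BT = 0.08617 × 775 K = 66.782 meV.
Eᵢ/kT = 0.42976, 3.5489.
Z = Σ gᵢe^(−Eᵢ/kT) = 2·e^(−0.42976) + 5·e^(−3.5489) = 1.3013 + 0.14378 = 1.4451.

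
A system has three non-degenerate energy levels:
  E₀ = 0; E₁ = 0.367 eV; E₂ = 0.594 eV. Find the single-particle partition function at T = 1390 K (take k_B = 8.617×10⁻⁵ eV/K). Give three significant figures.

Z = 1.05

k_BT = 8.617×10⁻⁵ × 1390 K = 0.11978 eV.
Eᵢ/kT = 0, 3.0640, 4.9591.
Z = Σ e^(−Eᵢ/kT) = e^(−0) + e^(−3.0640) + e^(−4.9591) = 1.0000 + 0.046701 + 0.0070192 = 1.0537.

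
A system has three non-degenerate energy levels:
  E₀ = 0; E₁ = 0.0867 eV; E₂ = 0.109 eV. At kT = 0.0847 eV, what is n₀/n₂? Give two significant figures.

n₀/n₂ = exp[−(E₀−E₂)/kT] = exp(−(-0.109 eV)/(0.0847 eV)) = exp(1.287) = 3.6.

3.6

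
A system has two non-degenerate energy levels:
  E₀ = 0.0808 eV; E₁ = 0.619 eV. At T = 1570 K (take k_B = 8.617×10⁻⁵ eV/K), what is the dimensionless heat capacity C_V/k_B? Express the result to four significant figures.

0.2855

k_BT = 8.617×10⁻⁵ × 1570 K = 0.135287 eV.
Eᵢ/kT = 0.597249, 4.57546.
Z = Σ e^(−Eᵢ/kT) = e^(−0.597249) + e^(−4.57546) = 0.550323 + 0.0103016 = 0.560625.
⟨E⟩ = 0.0906895 eV, ⟨E²⟩ = 0.0134493 eV².
C_V/k_B = (⟨E²⟩ − ⟨E⟩²)/(kT)² = (0.0134493 − 0.00822459)/0.0183026 = 0.2855.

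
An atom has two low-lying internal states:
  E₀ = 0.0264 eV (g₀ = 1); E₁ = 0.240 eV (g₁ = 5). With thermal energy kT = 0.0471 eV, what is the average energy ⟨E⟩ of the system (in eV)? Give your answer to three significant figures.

0.0373 eV

Eᵢ/kT = 0.56051, 5.0955.
Z = Σ gᵢe^(−Eᵢ/kT) = 1·e^(−0.56051) + 5·e^(−5.0955) = 0.57092 + 0.030621 = 0.60154.
⟨E⟩ = Σ Eᵢ gᵢe^(−Eᵢ/kT) / Z = (0.0264·0.57092 + 0.240·0.030621) / 0.60154 = 0.0373 eV.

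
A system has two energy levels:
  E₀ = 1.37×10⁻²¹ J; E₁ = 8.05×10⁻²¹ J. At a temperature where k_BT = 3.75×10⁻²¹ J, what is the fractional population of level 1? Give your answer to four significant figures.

Eᵢ/kT = 0.365333, 2.14667.
Z = Σ e^(−Eᵢ/kT) = e^(−0.365333) + e^(−2.14667) = 0.693966 + 0.116873 = 0.810839.
P₁ = e^(−E₁/kT) / Z = 0.116873/0.810839 = 0.1441.

0.1441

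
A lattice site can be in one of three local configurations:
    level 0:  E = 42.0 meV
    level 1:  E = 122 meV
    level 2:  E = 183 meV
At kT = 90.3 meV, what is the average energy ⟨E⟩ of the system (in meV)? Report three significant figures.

80.6 meV

Eᵢ/kT = 0.46512, 1.3511, 2.0266.
Z = Σ e^(−Eᵢ/kT) = e^(−0.46512) + e^(−1.3511) + e^(−2.0266) = 0.62806 + 0.25896 + 0.13178 = 1.0188.
⟨E⟩ = Σ Eᵢ e^(−Eᵢ/kT) / Z = (42.0·0.62806 + 122·0.25896 + 183·0.13178) / 1.0188 = 80.6 meV.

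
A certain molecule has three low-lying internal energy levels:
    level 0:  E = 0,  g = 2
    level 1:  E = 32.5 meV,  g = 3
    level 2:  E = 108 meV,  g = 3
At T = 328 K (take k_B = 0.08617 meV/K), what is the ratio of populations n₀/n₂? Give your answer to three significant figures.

k_BT = 0.08617 × 328 K = 28.264 meV.
n₀/n₂ = (g₀/g₂) exp[−(E₀−E₂)/kT] = (2/3) × exp(−(-108 meV)/(28.264 meV)) = (2/3) × exp(3.8211) = 30.4.

30.4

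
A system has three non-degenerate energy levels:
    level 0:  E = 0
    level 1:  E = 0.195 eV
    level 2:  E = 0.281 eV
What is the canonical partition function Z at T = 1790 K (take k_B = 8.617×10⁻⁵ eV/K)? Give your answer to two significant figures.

k_BT = 8.617×10⁻⁵ × 1790 K = 0.1542 eV.
Eᵢ/kT = 0, 1.265, 1.822.
Z = Σ e^(−Eᵢ/kT) = e^(−0) + e^(−1.265) + e^(−1.822) = 1.000 + 0.2822 + 0.1617 = 1.444.

Z = 1.4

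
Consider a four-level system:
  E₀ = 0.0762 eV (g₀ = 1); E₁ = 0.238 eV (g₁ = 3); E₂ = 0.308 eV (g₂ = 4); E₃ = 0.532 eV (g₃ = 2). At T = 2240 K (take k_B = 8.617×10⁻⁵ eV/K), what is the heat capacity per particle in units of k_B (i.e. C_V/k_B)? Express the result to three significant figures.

0.351

k_BT = 8.617×10⁻⁵ × 2240 K = 0.19302 eV.
Eᵢ/kT = 0.39478, 1.2330, 1.5957, 2.7562.
Z = Σ gᵢe^(−Eᵢ/kT) = 1·e^(−0.39478) + 3·e^(−1.2330) + 4·e^(−1.5957) + 2·e^(−2.7562) = 0.67383 + 0.87425 + 0.81107 + 0.12707 = 2.4862.
⟨E⟩ = 0.23201 eV, ⟨E²⟩ = 0.066905 eV².
C_V/k_B = (⟨E²⟩ − ⟨E⟩²)/(kT)² = (0.066905 − 0.053829)/0.037257 = 0.351.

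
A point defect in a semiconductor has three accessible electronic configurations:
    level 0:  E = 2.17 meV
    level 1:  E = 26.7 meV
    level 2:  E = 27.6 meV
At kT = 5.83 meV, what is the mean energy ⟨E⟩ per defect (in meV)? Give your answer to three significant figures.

Eᵢ/kT = 0.37221, 4.5798, 4.7341.
Z = Σ e^(−Eᵢ/kT) = e^(−0.37221) + e^(−4.5798) + e^(−4.7341) = 0.68921 + 0.010257 + 0.0087904 = 0.70826.
⟨E⟩ = Σ Eᵢ e^(−Eᵢ/kT) / Z = (2.17·0.68921 + 26.7·0.010257 + 27.6·0.0087904) / 0.70826 = 2.84 meV.

2.84 meV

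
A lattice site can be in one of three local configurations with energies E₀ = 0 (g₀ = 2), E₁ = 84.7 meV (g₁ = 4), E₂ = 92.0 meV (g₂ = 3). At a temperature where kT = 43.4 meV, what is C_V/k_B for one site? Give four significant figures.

Eᵢ/kT = 0, 1.95161, 2.11982.
Z = Σ gᵢe^(−Eᵢ/kT) = 2·e^(−0) + 4·e^(−1.95161) + 3·e^(−2.11982) = 2.00000 + 0.568181 + 0.360160 = 2.92834.
⟨E⟩ = 27.7494 meV, ⟨E²⟩ = 2432.97 meV².
C_V/k_B = (⟨E²⟩ − ⟨E⟩²)/(kT)² = (2432.97 − 770.029)/1883.56 = 0.8829.

0.8829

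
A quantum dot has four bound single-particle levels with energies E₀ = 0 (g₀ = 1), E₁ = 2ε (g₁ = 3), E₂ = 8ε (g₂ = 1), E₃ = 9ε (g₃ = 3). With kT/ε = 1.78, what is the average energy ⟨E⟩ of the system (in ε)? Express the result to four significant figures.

Eᵢ/kT = 0, 1.12360, 4.49438, 5.05618.
Z = Σ gᵢe^(−Eᵢ/kT) = 1·e^(−0) + 3·e^(−1.12360) + 1·e^(−4.49438) + 3·e^(−5.05618) = 1.00000 + 0.975322 + 0.0111716 + 0.0191095 = 2.00560.
⟨E⟩ = Σ Eᵢ gᵢe^(−Eᵢ/kT) / Z = (0·1.00000 + 2·0.975322 + 8·0.0111716 + 9·0.0191095) / 2.00560 = 1.103 ε.

1.103 ε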